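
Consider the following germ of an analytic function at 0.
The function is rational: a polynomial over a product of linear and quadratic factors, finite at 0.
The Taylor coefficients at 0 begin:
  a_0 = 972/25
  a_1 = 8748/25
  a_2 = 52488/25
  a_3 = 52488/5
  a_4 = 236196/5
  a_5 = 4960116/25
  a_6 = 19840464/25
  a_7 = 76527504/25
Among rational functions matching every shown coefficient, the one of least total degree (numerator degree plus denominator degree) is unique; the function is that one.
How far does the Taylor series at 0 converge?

The radius of convergence is 1/3.

No rational of total degree below 3 reproduces all 8 coefficients; solving the [0/3] Pade equations on them gives f(ζ) = -36/(25*(ζ - 1/3)**3), whose expansion matches every shown term.
Denominator factor (ζ - 1/3)^3: pole of order 3 at 1/3, modulus 1/3.
The radius of convergence is the smallest modulus among the singular points: 1/3.


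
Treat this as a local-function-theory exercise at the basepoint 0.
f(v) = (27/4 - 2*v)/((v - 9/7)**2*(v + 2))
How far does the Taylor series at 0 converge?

The radius of convergence is 9/7.

Denominator factor (v - 9/7)^2: pole of order 2 at 9/7, modulus 9/7.
Denominator factor (v + 2): pole of order 1 at -2, modulus 2.
The radius of convergence is the smallest modulus among the singular points: 9/7.


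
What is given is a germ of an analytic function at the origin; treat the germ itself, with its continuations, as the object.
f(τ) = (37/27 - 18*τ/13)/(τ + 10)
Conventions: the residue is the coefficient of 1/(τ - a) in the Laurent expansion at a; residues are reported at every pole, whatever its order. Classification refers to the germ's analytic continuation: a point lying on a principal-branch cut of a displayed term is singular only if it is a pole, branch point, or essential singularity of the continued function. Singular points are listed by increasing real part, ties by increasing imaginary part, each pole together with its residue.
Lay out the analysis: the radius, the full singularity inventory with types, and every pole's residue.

Denominator factor (τ + 10): pole of order 1 at -10, modulus 10.
The radius of convergence is the smallest modulus among the singular points: 10.
At the order-1 pole -10 set g(τ) = (τ - (-10))*f(τ) = 37/27 - 18*τ/13.
Simple pole: residue = g(a) at a = -10, which is 5341/351.

Radius of convergence at 0: 10.
At -10: a pole of order 1; residue 5341/351.


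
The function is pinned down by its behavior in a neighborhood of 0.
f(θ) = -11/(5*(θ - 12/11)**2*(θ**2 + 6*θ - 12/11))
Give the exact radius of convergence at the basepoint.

Denominator factor (θ - 12/11)^2: pole of order 2 at 12/11, modulus 12/11.
Denominator factor (θ**2 + 6*θ - 12/11): discriminant 444/11, real irrational roots -3 + (1/11)*sqrt(1221) and -3 - (1/11)*sqrt(1221); poles of order 1, moduli -3 + (1/11)*sqrt(1221) and 3 + (1/11)*sqrt(1221).
The radius of convergence is the smallest modulus among the singular points: -3 + (1/11)*sqrt(1221).

The radius of convergence is -3 + (1/11)*sqrt(1221).


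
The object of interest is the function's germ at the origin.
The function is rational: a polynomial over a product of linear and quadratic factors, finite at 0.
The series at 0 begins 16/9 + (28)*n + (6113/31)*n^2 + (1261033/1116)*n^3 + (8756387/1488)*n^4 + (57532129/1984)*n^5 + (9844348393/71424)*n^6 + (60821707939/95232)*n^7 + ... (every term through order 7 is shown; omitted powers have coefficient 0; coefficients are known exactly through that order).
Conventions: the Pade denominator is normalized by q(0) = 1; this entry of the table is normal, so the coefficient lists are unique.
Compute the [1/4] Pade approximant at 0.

Taylor coefficients needed (read off): a_0 = 16/9, a_1 = 28, a_2 = 6113/31, a_3 = 1261033/1116, a_4 = 8756387/1488, a_5 = 57532129/1984.
Write the denominator as Q(n) = 1 + q1*n + q2*n^2 + q3*n^3 + q4*n^4. Requiring Q*f - P = O(n^6) with deg P <= 1 kills the coefficients of n^2..n^5 in Q*f:
  n^2: a_2 + q1*a_1 + q2*a_0 = 0, i.e. 6113/31 + (28)*q1 + (16/9)*q2 = 0.
  n^3: a_3 + q1*a_2 + q2*a_1 + q3*a_0 = 0, i.e. 1261033/1116 + (6113/31)*q1 + (28)*q2 + (16/9)*q3 = 0.
  n^4: a_4 + q1*a_3 + q2*a_2 + q3*a_1 + q4*a_0 = 0, i.e. 8756387/1488 + (1261033/1116)*q1 + (6113/31)*q2 + (28)*q3 + (16/9)*q4 = 0.
  n^5: a_5 + q1*a_4 + q2*a_3 + q3*a_2 + q4*a_1 = 0, i.e. 57532129/1984 + (8756387/1488)*q1 + (1261033/1116)*q2 + (6113/31)*q3 + (28)*q4 = 0.
Solving this linear system: q1 = -2663696943/328167788, q2 = 172124582895/10173201428, q3 = -17773920485/10173201428, q4 = -74650466037/315369244268.
The numerator is Q*f truncated at degree 1: P0 = a_0 = 16/9; P1 = a_1 + q1*a_0 = 1113309208/82041947.

The Pade approximant has numerator coefficients [16/9, 1113309208/82041947]; denominator coefficients [1, -2663696943/328167788, 172124582895/10173201428, -17773920485/10173201428, -74650466037/315369244268].


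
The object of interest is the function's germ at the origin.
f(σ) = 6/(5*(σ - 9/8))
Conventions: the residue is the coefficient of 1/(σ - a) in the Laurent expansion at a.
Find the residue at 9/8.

The residue is 6/5.

At the order-1 pole 9/8 set g(σ) = (σ - (9/8))*f(σ) = 6/5.
Simple pole: residue = g(a) at a = 9/8, which is 6/5.


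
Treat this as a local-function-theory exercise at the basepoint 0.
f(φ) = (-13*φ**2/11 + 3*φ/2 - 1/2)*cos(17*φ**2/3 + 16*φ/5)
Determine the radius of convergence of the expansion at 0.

The radius of convergence is infinite.

The factor cos(17*φ**2/3 + 16*φ/5) is entire and contributes no finite singular point.
The polynomial part has no poles.
No finite singular points: the Taylor series at 0 converges everywhere.


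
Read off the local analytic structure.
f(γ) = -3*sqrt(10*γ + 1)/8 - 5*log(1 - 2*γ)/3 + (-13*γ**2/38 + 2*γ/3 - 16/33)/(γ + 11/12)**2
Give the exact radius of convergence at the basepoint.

The radius of convergence is 1/10.

Denominator factor (γ + 11/12)^2: pole of order 2 at -11/12, modulus 11/12.
Branch term (-5/3)*log(1 - γ/(1/2)): its argument vanishes at γ = 1/2, a logarithmic branch point, modulus 1/2.
Branch term (-3/8)*sqrt(1 - γ/(-1/10)): its argument vanishes at γ = -1/10, a square-root branch point, modulus 1/10.
The radius of convergence is the smallest modulus among the singular points: 1/10.


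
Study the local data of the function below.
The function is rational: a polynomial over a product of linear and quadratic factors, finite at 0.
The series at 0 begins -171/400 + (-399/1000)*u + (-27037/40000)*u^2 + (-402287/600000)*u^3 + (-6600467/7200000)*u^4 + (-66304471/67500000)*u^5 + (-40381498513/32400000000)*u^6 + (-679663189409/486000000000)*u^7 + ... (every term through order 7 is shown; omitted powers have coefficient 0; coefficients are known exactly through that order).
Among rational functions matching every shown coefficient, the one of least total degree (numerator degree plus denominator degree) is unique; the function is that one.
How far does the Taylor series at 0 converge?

The radius of convergence is -1/6 + (1/6)*sqrt(37).

No rational of total degree below 4 reproduces all 8 coefficients; solving the [0/4] Pade equations on them gives f(u) = 19/(4*(u - 10/3)**2*(u**2 + u/3 - 1)), whose expansion matches every shown term.
Denominator factor (u - 10/3)^2: pole of order 2 at 10/3, modulus 10/3.
Denominator factor (u**2 + u/3 - 1): discriminant 37/9, real irrational roots -1/6 + (1/6)*sqrt(37) and -1/6 - (1/6)*sqrt(37); poles of order 1, moduli -1/6 + (1/6)*sqrt(37) and 1/6 + (1/6)*sqrt(37).
The radius of convergence is the smallest modulus among the singular points: -1/6 + (1/6)*sqrt(37).


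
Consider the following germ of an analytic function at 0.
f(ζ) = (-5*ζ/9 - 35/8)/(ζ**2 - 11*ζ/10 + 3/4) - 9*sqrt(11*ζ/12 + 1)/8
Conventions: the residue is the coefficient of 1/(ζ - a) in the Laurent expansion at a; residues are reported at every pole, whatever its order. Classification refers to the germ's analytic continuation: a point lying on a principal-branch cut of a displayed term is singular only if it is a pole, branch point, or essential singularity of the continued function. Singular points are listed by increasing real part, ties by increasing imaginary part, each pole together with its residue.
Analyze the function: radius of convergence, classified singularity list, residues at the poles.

Radius of convergence at 0: (1/2)*sqrt(3).
At -12/11: an algebraic (square-root) branch point.
At (11/20) - ((1/20)*sqrt(179))*i: a pole of order 1; residue (-5/18) - ((1685/6444)*sqrt(179))*i.
At (11/20) + ((1/20)*sqrt(179))*i: a pole of order 1; residue (-5/18) + ((1685/6444)*sqrt(179))*i.

Denominator factor (ζ**2 - 11*ζ/10 + 3/4): discriminant -179/100, complex-conjugate roots (11/20) + ((1/20)*sqrt(179))*i and (11/20) - ((1/20)*sqrt(179))*i; poles of order 1, moduli (1/2)*sqrt(3) and (1/2)*sqrt(3).
Branch term (-9/8)*sqrt(1 - ζ/(-12/11)): its argument vanishes at ζ = -12/11, a square-root branch point, modulus 12/11.
The radius of convergence is the smallest modulus among the singular points: (1/2)*sqrt(3).
The branch term is analytic at (11/20) - ((1/20)*sqrt(179))*i and contributes nothing to the residue; only the rational part matters.
The factor ζ**2 - 11*ζ/10 + 3/4 splits as (ζ - a)(ζ - a') with a = (11/20) - ((1/20)*sqrt(179))*i, a' = (11/20) + ((1/20)*sqrt(179))*i. At the order-1 pole a set g(ζ) = (ζ - a)*(rational part) = [-5*ζ/9 - 35/8] / (ζ - a').
Simple pole: residue = g(a) at a = (11/20) - ((1/20)*sqrt(179))*i, which is (-5/18) - ((1685/6444)*sqrt(179))*i.
The branch term is analytic at (11/20) + ((1/20)*sqrt(179))*i and contributes nothing to the residue; only the rational part matters.
The factor ζ**2 - 11*ζ/10 + 3/4 splits as (ζ - a)(ζ - a') with a = (11/20) + ((1/20)*sqrt(179))*i, a' = (11/20) - ((1/20)*sqrt(179))*i. At the order-1 pole a set g(ζ) = (ζ - a)*(rational part) = [-5*ζ/9 - 35/8] / (ζ - a').
Simple pole: residue = g(a) at a = (11/20) + ((1/20)*sqrt(179))*i, which is (-5/18) + ((1685/6444)*sqrt(179))*i.
List the singular points by increasing real part (a conjugate pair: the negative imaginary part first).


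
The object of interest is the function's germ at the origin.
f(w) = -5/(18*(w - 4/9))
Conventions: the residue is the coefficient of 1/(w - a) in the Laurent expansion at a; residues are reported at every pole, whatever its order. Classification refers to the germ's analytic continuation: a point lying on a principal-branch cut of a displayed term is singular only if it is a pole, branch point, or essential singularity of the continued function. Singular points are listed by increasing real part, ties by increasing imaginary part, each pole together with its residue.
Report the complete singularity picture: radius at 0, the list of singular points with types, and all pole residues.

Denominator factor (w - 4/9): pole of order 1 at 4/9, modulus 4/9.
The radius of convergence is the smallest modulus among the singular points: 4/9.
At the order-1 pole 4/9 set g(w) = (w - (4/9))*f(w) = -5/18.
Simple pole: residue = g(a) at a = 4/9, which is -5/18.

Radius of convergence at 0: 4/9.
At 4/9: a pole of order 1; residue -5/18.


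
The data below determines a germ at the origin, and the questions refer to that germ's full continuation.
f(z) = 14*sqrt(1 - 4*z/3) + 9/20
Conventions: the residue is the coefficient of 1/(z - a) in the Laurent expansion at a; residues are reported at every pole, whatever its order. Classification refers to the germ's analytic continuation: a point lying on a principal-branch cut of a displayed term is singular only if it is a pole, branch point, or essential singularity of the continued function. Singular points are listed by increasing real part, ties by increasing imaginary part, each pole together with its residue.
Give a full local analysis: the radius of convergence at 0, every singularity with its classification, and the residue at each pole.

Branch term (14)*sqrt(1 - z/(3/4)): its argument vanishes at z = 3/4, a square-root branch point, modulus 3/4.
The radius of convergence is the smallest modulus among the singular points: 3/4.

Radius of convergence at 0: 3/4.
At 3/4: an algebraic (square-root) branch point.


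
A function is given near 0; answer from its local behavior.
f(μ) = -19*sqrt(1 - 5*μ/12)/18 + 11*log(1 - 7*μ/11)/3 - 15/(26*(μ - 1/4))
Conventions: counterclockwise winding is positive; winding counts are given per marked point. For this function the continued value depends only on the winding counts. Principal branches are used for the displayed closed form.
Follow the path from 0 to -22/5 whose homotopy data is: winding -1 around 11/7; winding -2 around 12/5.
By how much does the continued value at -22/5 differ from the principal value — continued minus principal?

The rational part is single-valued and drops out of the difference; each branch term changes only by its own monodromy.
(-19/18)*sqrt(1 - μ/(12/5)): winding -2 is even, the square root returns to the same sheet, contribution 0.
(11/3)*log(1 - μ/(11/7)): each positive loop around 11/7 adds 2*pi*i to the log, so winding -1 contributes (11/3)*(-1)*2*pi*i = -(22/3)*pi*i.
Summing the contributions at μ = -22/5 gives -(22/3)*pi*i.

Continued minus principal equals -(22/3)*pi*i.


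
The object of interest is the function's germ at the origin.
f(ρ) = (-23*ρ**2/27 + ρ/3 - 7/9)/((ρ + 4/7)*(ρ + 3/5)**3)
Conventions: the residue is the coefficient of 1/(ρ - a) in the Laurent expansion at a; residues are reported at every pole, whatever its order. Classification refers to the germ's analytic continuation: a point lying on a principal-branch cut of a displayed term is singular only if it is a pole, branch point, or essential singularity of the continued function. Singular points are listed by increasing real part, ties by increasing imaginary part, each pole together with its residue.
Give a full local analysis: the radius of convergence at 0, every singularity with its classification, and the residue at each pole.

Denominator factor (ρ + 4/7): pole of order 1 at -4/7, modulus 4/7.
Denominator factor (ρ + 3/5)^3: pole of order 3 at -3/5, modulus 3/5.
The radius of convergence is the smallest modulus among the singular points: 4/7.
At the order-3 pole -3/5 set g(ρ) = (ρ - (-3/5))^3*f(ρ) = (-23*ρ**2/27 + ρ/3 - 7/9)/(ρ + 4/7).
Order-3 pole: residue = g''(a)/2; g''(-3/5) = 2885750/27, so the residue is 1442875/27.
At the order-1 pole -4/7 set g(ρ) = (ρ - (-4/7))*f(ρ) = (-23*ρ**2/27 + ρ/3 - 7/9)/(ρ + 3/5)**3.
Simple pole: residue = g(a) at a = -4/7, which is -1442875/27.
List the singular points by increasing real part (a conjugate pair: the negative imaginary part first).

Radius of convergence at 0: 4/7.
At -3/5: a pole of order 3; residue 1442875/27.
At -4/7: a pole of order 1; residue -1442875/27.


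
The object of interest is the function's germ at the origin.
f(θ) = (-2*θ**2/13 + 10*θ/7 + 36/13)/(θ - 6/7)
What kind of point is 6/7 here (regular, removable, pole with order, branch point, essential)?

The point is a pole of order 1.

The denominator factor θ - 6/7 vanishes at 6/7 and appears to the power 1; the numerator there equals 2472/637, nonzero, and no other factor vanishes.
Hence a pole whose order is the multiplicity, 1.


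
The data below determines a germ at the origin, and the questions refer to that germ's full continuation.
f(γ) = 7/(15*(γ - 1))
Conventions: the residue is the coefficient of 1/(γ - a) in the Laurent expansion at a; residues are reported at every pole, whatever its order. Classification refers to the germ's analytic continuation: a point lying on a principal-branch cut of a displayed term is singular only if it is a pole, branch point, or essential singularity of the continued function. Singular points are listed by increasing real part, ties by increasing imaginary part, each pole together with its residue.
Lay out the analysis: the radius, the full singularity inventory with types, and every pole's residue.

Radius of convergence at 0: 1.
At 1: a pole of order 1; residue 7/15.

Denominator factor (γ - 1): pole of order 1 at 1, modulus 1.
The radius of convergence is the smallest modulus among the singular points: 1.
At the order-1 pole 1 set g(γ) = (γ - (1))*f(γ) = 7/15.
Simple pole: residue = g(a) at a = 1, which is 7/15.


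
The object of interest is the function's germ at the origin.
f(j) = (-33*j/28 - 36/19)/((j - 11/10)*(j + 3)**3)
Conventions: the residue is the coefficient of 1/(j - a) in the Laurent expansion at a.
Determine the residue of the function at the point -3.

At the order-3 pole -3 set g(j) = (j - (-3))^3*f(j) = (-33*j/28 - 36/19)/(j - 11/10).
Order-3 pole: residue = g''(a)/2; g''(-3) = 848850/9166493, so the residue is 424425/9166493.

The residue is 424425/9166493.


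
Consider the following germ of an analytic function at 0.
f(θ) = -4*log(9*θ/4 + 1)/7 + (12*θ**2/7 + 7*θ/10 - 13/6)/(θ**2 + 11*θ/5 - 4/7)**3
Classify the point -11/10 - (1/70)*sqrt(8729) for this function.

The denominator factor θ**2 + 11*θ/5 - 4/7 vanishes at -11/10 - (1/70)*sqrt(8729) and appears to the power 3; the numerator there equals 6443/2940 + (43/980)*sqrt(8729), nonzero, and no other factor vanishes.
The branch terms are analytic at this point.
Hence a pole whose order is the multiplicity, 3.

The point is a pole of order 3.


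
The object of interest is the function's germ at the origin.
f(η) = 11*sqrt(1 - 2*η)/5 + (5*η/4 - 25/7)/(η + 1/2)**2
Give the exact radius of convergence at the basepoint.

Denominator factor (η + 1/2)^2: pole of order 2 at -1/2, modulus 1/2.
Branch term (11/5)*sqrt(1 - η/(1/2)): its argument vanishes at η = 1/2, a square-root branch point, modulus 1/2.
The radius of convergence is the smallest modulus among the singular points: 1/2.

The radius of convergence is 1/2.


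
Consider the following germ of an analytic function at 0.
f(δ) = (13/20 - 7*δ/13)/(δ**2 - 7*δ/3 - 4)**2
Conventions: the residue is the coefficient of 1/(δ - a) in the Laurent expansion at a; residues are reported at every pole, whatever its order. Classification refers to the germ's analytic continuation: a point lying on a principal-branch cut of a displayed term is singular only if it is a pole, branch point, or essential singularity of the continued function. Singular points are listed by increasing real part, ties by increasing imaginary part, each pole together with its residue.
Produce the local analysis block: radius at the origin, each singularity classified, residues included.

Radius of convergence at 0: -7/6 + (1/6)*sqrt(193).
At 7/6 - (1/6)*sqrt(193): a pole of order 2; residue (153/4842370)*sqrt(193).
At 7/6 + (1/6)*sqrt(193): a pole of order 2; residue -(153/4842370)*sqrt(193).

Denominator factor (δ**2 - 7*δ/3 - 4)^2: discriminant 193/9, real irrational roots 7/6 + (1/6)*sqrt(193) and 7/6 - (1/6)*sqrt(193); poles of order 2, moduli 7/6 + (1/6)*sqrt(193) and -7/6 + (1/6)*sqrt(193).
The radius of convergence is the smallest modulus among the singular points: -7/6 + (1/6)*sqrt(193).
The factor δ**2 - 7*δ/3 - 4 splits as (δ - a)(δ - a') with a = 7/6 - (1/6)*sqrt(193), a' = 7/6 + (1/6)*sqrt(193). At the order-2 pole a set g(δ) = (δ - a)^2*f(δ) = [13/20 - 7*δ/13] / (δ - a')^2.
Order-2 pole: residue = g'(a); g'(7/6 - (1/6)*sqrt(193)) = (153/4842370)*sqrt(193), so the residue is (153/4842370)*sqrt(193).
The factor δ**2 - 7*δ/3 - 4 splits as (δ - a)(δ - a') with a = 7/6 + (1/6)*sqrt(193), a' = 7/6 - (1/6)*sqrt(193). At the order-2 pole a set g(δ) = (δ - a)^2*f(δ) = [13/20 - 7*δ/13] / (δ - a')^2.
Order-2 pole: residue = g'(a); g'(7/6 + (1/6)*sqrt(193)) = -(153/4842370)*sqrt(193), so the residue is -(153/4842370)*sqrt(193).
List the singular points by increasing real part (a conjugate pair: the negative imaginary part first).


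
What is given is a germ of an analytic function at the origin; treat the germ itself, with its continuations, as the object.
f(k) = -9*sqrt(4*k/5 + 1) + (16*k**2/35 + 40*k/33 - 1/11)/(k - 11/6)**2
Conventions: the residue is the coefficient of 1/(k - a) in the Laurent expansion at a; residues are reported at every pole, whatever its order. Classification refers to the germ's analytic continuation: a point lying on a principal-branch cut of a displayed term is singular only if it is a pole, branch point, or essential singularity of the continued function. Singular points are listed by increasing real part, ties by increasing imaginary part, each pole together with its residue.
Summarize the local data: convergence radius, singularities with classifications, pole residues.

Radius of convergence at 0: 5/4.
At -5/4: an algebraic (square-root) branch point.
At 11/6: a pole of order 2; residue 1112/385.

Denominator factor (k - 11/6)^2: pole of order 2 at 11/6, modulus 11/6.
Branch term (-9)*sqrt(1 - k/(-5/4)): its argument vanishes at k = -5/4, a square-root branch point, modulus 5/4.
The radius of convergence is the smallest modulus among the singular points: 5/4.
The branch term is analytic at 11/6 and contributes nothing to the residue; only the rational part matters.
At the order-2 pole 11/6 set g(k) = (k - (11/6))^2*(rational part) = 16*k**2/35 + 40*k/33 - 1/11.
Order-2 pole: residue = g'(a); g'(11/6) = 1112/385, so the residue is 1112/385.
List the singular points by increasing real part (a conjugate pair: the negative imaginary part first).


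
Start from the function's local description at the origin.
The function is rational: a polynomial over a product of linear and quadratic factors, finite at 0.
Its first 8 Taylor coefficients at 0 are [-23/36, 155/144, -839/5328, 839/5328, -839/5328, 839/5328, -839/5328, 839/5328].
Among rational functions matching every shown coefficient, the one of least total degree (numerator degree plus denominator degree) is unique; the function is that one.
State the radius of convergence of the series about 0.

The radius of convergence is 1.

No rational of total degree below 3 reproduces all 8 coefficients; solving the [2/1] Pade equations on them gives f(k) = (34*k**2/37 + 7*k/16 - 23/36)/(k + 1), whose expansion matches every shown term.
Denominator factor (k + 1): pole of order 1 at -1, modulus 1.
The radius of convergence is the smallest modulus among the singular points: 1.


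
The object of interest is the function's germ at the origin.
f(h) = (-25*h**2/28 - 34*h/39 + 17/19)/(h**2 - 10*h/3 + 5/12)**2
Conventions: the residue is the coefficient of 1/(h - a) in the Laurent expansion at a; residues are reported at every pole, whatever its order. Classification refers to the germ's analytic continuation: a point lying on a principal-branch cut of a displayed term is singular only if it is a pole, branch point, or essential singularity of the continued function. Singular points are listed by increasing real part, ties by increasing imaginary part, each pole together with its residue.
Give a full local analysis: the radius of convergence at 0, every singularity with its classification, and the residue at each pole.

Denominator factor (h**2 - 10*h/3 + 5/12)^2: discriminant 85/9, real irrational roots 5/3 + (1/6)*sqrt(85) and 5/3 - (1/6)*sqrt(85); poles of order 2, moduli 5/3 + (1/6)*sqrt(85) and 5/3 - (1/6)*sqrt(85).
The radius of convergence is the smallest modulus among the singular points: 5/3 - (1/6)*sqrt(85).
The factor h**2 - 10*h/3 + 5/12 splits as (h - a)(h - a') with a = 5/3 - (1/6)*sqrt(85), a' = 5/3 + (1/6)*sqrt(85). At the order-2 pole a set g(h) = (h - a)^2*f(h) = [-25*h**2/28 - 34*h/39 + 17/19] / (h - a')^2.
Order-2 pole: residue = g'(a); g'(5/3 - (1/6)*sqrt(85)) = -(694851/99936200)*sqrt(85), so the residue is -(694851/99936200)*sqrt(85).
The factor h**2 - 10*h/3 + 5/12 splits as (h - a)(h - a') with a = 5/3 + (1/6)*sqrt(85), a' = 5/3 - (1/6)*sqrt(85). At the order-2 pole a set g(h) = (h - a)^2*f(h) = [-25*h**2/28 - 34*h/39 + 17/19] / (h - a')^2.
Order-2 pole: residue = g'(a); g'(5/3 + (1/6)*sqrt(85)) = (694851/99936200)*sqrt(85), so the residue is (694851/99936200)*sqrt(85).
List the singular points by increasing real part (a conjugate pair: the negative imaginary part first).

Radius of convergence at 0: 5/3 - (1/6)*sqrt(85).
At 5/3 - (1/6)*sqrt(85): a pole of order 2; residue -(694851/99936200)*sqrt(85).
At 5/3 + (1/6)*sqrt(85): a pole of order 2; residue (694851/99936200)*sqrt(85).


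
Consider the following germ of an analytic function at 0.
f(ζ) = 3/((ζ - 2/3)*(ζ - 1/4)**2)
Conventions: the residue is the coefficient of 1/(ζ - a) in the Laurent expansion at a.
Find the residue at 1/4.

At the order-2 pole 1/4 set g(ζ) = (ζ - (1/4))^2*f(ζ) = 3/(ζ - 2/3).
Order-2 pole: residue = g'(a); g'(1/4) = -432/25, so the residue is -432/25.

The residue is -432/25.


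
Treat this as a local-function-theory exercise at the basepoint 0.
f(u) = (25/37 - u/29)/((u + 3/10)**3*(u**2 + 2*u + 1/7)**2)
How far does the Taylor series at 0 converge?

The radius of convergence is 1 - (1/7)*sqrt(42).

Denominator factor (u + 3/10)^3: pole of order 3 at -3/10, modulus 3/10.
Denominator factor (u**2 + 2*u + 1/7)^2: discriminant 24/7, real irrational roots -1 + (1/7)*sqrt(42) and -1 - (1/7)*sqrt(42); poles of order 2, moduli 1 - (1/7)*sqrt(42) and 1 + (1/7)*sqrt(42).
The radius of convergence is the smallest modulus among the singular points: 1 - (1/7)*sqrt(42).


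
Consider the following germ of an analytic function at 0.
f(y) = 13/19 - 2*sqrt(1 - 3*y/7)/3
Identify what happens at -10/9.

There is no denominator, hence no pole anywhere.
Branch term sqrt(1 - y/(7/3)): argument at -10/9 is 31/21, nonzero, so -10/9 is not its branch point (a point on a principal cut is still regular for the continued germ).
So the germ continues analytically to -10/9.

The point is a regular point.


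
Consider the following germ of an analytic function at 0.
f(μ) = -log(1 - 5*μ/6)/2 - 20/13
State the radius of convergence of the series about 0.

The radius of convergence is 6/5.

Branch term (-1/2)*log(1 - μ/(6/5)): its argument vanishes at μ = 6/5, a logarithmic branch point, modulus 6/5.
The radius of convergence is the smallest modulus among the singular points: 6/5.


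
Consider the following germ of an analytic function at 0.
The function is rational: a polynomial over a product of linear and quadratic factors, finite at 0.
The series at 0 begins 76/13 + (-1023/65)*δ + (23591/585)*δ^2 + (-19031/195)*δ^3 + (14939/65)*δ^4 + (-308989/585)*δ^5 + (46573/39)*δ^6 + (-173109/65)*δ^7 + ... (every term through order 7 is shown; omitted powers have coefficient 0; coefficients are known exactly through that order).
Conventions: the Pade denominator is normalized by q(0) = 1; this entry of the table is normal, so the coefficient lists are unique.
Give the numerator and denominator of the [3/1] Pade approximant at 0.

The Pade approximant has numerator coefficients [76/13, -2438253/1237015, 36330202/11133135, -3251004/1237015]; denominator coefficients [1, 44817/19031].

Taylor coefficients needed (read off): a_0 = 76/13, a_1 = -1023/65, a_2 = 23591/585, a_3 = -19031/195, a_4 = 14939/65.
Write the denominator as Q(δ) = 1 + q1*δ. Requiring Q*f - P = O(δ^5) with deg P <= 3 kills the coefficients of δ^4..δ^4 in Q*f:
  δ^4: a_4 + q1*a_3 = 0, i.e. 14939/65 + (-19031/195)*q1 = 0.
Solving this linear system: q1 = 44817/19031.
The numerator is Q*f truncated at degree 3: P0 = a_0 = 76/13; P1 = a_1 + q1*a_0 = -2438253/1237015; P2 = a_2 + q1*a_1 = 36330202/11133135; P3 = a_3 + q1*a_2 = -3251004/1237015.


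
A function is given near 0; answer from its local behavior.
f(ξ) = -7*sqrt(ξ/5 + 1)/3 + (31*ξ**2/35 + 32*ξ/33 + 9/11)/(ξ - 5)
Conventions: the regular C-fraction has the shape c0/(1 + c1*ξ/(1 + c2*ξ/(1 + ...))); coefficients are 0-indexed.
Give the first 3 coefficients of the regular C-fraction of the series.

Taylor coefficients (expand at 0): a_0 = -412/165, a_1 = -23/50, a_2 = -4427/21000.
c0 = a_0 = -412/165. Peel one level at a time: if S = 1 + c*ξ/S' with S'(0) = 1, then c is the ξ-coefficient of S and S' = c*ξ/(S - 1).
S_1 = c0/f = 1 + (-759/4120)*ξ + (-1199803/23764160)*ξ^2 + ...; c1 = -759/4120.
S_2 = c1*ξ/(S_1 - 1) = 1 + (-109073/397992)*ξ + ...; c2 = -109073/397992.

The regular C-fraction coefficients are [-412/165, -759/4120, -109073/397992].


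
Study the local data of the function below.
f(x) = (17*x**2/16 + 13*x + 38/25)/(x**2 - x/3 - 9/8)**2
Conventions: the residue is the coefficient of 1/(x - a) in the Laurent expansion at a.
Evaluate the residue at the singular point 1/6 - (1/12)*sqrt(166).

The factor x**2 - x/3 - 9/8 splits as (x - a)(x - a') with a = 1/6 - (1/12)*sqrt(166), a' = 1/6 + (1/12)*sqrt(166). At the order-2 pole a set g(x) = (x - a)^2*f(x) = [17*x**2/16 + 13*x + 38/25] / (x - a')^2.
Order-2 pole: residue = g'(a); g'(1/6 - (1/12)*sqrt(166)) = (215253/5511200)*sqrt(166), so the residue is (215253/5511200)*sqrt(166).

The residue is (215253/5511200)*sqrt(166).


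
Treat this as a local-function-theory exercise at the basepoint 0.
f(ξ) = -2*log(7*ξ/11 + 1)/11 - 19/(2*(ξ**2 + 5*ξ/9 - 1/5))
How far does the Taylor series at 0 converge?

The radius of convergence is -5/18 + (1/90)*sqrt(2245).

Denominator factor (ξ**2 + 5*ξ/9 - 1/5): discriminant 449/405, real irrational roots -5/18 + (1/90)*sqrt(2245) and -5/18 - (1/90)*sqrt(2245); poles of order 1, moduli -5/18 + (1/90)*sqrt(2245) and 5/18 + (1/90)*sqrt(2245).
Branch term (-2/11)*log(1 - ξ/(-11/7)): its argument vanishes at ξ = -11/7, a logarithmic branch point, modulus 11/7.
The radius of convergence is the smallest modulus among the singular points: -5/18 + (1/90)*sqrt(2245).


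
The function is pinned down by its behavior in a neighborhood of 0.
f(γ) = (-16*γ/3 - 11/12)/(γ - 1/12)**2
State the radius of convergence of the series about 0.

The radius of convergence is 1/12.

Denominator factor (γ - 1/12)^2: pole of order 2 at 1/12, modulus 1/12.
The radius of convergence is the smallest modulus among the singular points: 1/12.


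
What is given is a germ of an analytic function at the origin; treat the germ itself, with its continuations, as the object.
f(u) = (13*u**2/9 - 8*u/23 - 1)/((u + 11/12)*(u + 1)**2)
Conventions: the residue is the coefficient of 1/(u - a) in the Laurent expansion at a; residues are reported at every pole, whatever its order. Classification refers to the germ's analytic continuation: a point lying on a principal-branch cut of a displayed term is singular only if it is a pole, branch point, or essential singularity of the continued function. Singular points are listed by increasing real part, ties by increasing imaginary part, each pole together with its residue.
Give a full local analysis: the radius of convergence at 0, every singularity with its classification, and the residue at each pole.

Radius of convergence at 0: 11/12.
At -1: a pole of order 2; residue -5192/69.
At -11/12: a pole of order 1; residue 15875/207.

Denominator factor (u + 11/12): pole of order 1 at -11/12, modulus 11/12.
Denominator factor (u + 1)^2: pole of order 2 at -1, modulus 1.
The radius of convergence is the smallest modulus among the singular points: 11/12.
At the order-2 pole -1 set g(u) = (u - (-1))^2*f(u) = (13*u**2/9 - 8*u/23 - 1)/(u + 11/12).
Order-2 pole: residue = g'(a); g'(-1) = -5192/69, so the residue is -5192/69.
At the order-1 pole -11/12 set g(u) = (u - (-11/12))*f(u) = (13*u**2/9 - 8*u/23 - 1)/(u + 1)**2.
Simple pole: residue = g(a) at a = -11/12, which is 15875/207.
List the singular points by increasing real part (a conjugate pair: the negative imaginary part first).


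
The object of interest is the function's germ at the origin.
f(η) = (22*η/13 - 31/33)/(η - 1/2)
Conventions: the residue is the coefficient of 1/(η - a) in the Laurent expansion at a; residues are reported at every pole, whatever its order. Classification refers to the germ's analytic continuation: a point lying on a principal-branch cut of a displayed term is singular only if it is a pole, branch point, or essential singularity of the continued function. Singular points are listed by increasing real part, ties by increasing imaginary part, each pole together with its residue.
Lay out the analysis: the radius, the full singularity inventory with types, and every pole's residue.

Denominator factor (η - 1/2): pole of order 1 at 1/2, modulus 1/2.
The radius of convergence is the smallest modulus among the singular points: 1/2.
At the order-1 pole 1/2 set g(η) = (η - (1/2))*f(η) = 22*η/13 - 31/33.
Simple pole: residue = g(a) at a = 1/2, which is -40/429.

Radius of convergence at 0: 1/2.
At 1/2: a pole of order 1; residue -40/429.


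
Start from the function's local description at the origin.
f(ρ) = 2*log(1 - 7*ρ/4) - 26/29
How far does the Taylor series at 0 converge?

The radius of convergence is 4/7.

Branch term (2)*log(1 - ρ/(4/7)): its argument vanishes at ρ = 4/7, a logarithmic branch point, modulus 4/7.
The radius of convergence is the smallest modulus among the singular points: 4/7.


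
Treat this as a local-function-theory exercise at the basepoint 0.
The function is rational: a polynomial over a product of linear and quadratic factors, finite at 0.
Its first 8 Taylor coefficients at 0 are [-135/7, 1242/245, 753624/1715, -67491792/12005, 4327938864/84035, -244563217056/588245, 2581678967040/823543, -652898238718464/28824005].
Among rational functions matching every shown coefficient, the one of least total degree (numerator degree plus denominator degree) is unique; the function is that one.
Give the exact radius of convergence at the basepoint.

No rational of total degree below 4 reproduces all 8 coefficients; solving the [1/3] Pade equations on them gives f(α) = (34*α/5 + 5/8)/((α - 7/6)*(α + 1/6)**2), whose expansion matches every shown term.
Denominator factor (α - 7/6): pole of order 1 at 7/6, modulus 7/6.
Denominator factor (α + 1/6)^2: pole of order 2 at -1/6, modulus 1/6.
The radius of convergence is the smallest modulus among the singular points: 1/6.

The radius of convergence is 1/6.


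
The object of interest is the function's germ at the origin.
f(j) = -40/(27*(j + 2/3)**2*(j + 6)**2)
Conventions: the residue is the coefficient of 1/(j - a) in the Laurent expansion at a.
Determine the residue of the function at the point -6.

The residue is -5/256.

At the order-2 pole -6 set g(j) = (j - (-6))^2*f(j) = -40/(27*(j + 2/3)**2).
Order-2 pole: residue = g'(a); g'(-6) = -5/256, so the residue is -5/256.


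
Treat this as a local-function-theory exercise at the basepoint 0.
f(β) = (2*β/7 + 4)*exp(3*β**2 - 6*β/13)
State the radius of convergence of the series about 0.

The factor exp(3*β**2 - 6*β/13) is entire and contributes no finite singular point.
The polynomial part has no poles.
No finite singular points: the Taylor series at 0 converges everywhere.

The radius of convergence is infinite.


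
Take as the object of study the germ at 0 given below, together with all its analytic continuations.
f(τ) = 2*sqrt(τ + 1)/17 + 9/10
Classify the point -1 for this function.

The term (2/17)*sqrt(1 - τ/(-1)) has argument 1 - -1/(-1) = 0 at -1: a square-root (algebraic, two-sheeted) branch point; the remaining terms are analytic or single-valued there.

The point is an algebraic (square-root) branch point.


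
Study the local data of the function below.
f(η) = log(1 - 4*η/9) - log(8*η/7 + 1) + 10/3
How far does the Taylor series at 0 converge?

Branch term (1)*log(1 - η/(9/4)): its argument vanishes at η = 9/4, a logarithmic branch point, modulus 9/4.
Branch term (-1)*log(1 - η/(-7/8)): its argument vanishes at η = -7/8, a logarithmic branch point, modulus 7/8.
The radius of convergence is the smallest modulus among the singular points: 7/8.

The radius of convergence is 7/8.


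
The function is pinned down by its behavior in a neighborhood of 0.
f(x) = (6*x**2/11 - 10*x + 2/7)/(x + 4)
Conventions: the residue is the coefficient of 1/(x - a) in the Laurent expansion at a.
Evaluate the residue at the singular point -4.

The residue is 3774/77.

At the order-1 pole -4 set g(x) = (x - (-4))*f(x) = 6*x**2/11 - 10*x + 2/7.
Simple pole: residue = g(a) at a = -4, which is 3774/77.


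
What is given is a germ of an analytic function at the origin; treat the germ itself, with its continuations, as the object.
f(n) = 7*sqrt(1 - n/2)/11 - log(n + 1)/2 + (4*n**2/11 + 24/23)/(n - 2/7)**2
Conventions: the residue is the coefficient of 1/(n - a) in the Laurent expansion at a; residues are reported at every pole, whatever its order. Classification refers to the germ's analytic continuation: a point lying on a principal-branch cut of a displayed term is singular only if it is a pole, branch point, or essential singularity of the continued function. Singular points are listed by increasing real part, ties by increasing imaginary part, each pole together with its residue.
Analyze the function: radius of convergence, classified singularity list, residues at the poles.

Radius of convergence at 0: 2/7.
At -1: a logarithmic branch point.
At 2/7: a pole of order 2; residue 16/77.
At 2: an algebraic (square-root) branch point.

Denominator factor (n - 2/7)^2: pole of order 2 at 2/7, modulus 2/7.
Branch term (7/11)*sqrt(1 - n/(2)): its argument vanishes at n = 2, a square-root branch point, modulus 2.
Branch term (-1/2)*log(1 - n/(-1)): its argument vanishes at n = -1, a logarithmic branch point, modulus 1.
The radius of convergence is the smallest modulus among the singular points: 2/7.
The branch terms are analytic at 2/7 and contribute nothing to the residue; only the rational part matters.
At the order-2 pole 2/7 set g(n) = (n - (2/7))^2*(rational part) = 4*n**2/11 + 24/23.
Order-2 pole: residue = g'(a); g'(2/7) = 16/77, so the residue is 16/77.
List the singular points by increasing real part (a conjugate pair: the negative imaginary part first).


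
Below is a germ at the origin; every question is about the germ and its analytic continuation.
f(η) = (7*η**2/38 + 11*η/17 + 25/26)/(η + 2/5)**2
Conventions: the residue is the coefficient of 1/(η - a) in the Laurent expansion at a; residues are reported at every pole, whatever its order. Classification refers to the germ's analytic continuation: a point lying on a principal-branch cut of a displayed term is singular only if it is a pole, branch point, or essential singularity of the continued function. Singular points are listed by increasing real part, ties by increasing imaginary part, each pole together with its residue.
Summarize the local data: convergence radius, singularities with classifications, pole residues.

Radius of convergence at 0: 2/5.
At -2/5: a pole of order 2; residue 807/1615.

Denominator factor (η + 2/5)^2: pole of order 2 at -2/5, modulus 2/5.
The radius of convergence is the smallest modulus among the singular points: 2/5.
At the order-2 pole -2/5 set g(η) = (η - (-2/5))^2*f(η) = 7*η**2/38 + 11*η/17 + 25/26.
Order-2 pole: residue = g'(a); g'(-2/5) = 807/1615, so the residue is 807/1615.


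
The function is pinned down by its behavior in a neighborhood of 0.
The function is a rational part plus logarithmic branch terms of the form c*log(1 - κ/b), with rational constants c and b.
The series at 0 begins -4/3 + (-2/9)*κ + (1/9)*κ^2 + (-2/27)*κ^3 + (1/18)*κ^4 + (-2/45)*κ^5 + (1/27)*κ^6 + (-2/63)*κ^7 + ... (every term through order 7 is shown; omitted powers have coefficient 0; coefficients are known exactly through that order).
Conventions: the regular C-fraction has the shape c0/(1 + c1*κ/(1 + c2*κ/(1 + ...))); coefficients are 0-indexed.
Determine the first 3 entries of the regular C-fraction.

Taylor coefficients (read off): a_0 = -4/3, a_1 = -2/9, a_2 = 1/9.
c0 = a_0 = -4/3. Peel one level at a time: if S = 1 + c*κ/S' with S'(0) = 1, then c is the κ-coefficient of S and S' = c*κ/(S - 1).
S_1 = c0/f = 1 + (-1/6)*κ + (1/9)*κ^2 + ...; c1 = -1/6.
S_2 = c1*κ/(S_1 - 1) = 1 + (2/3)*κ + ...; c2 = 2/3.

The regular C-fraction coefficients are [-4/3, -1/6, 2/3].


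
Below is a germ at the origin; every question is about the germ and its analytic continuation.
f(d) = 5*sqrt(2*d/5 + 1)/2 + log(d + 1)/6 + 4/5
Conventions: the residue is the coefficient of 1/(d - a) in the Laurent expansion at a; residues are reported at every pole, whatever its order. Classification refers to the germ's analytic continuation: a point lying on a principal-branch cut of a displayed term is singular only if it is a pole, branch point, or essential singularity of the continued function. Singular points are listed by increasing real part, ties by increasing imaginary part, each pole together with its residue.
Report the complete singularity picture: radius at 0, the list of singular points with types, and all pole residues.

Branch term (1/6)*log(1 - d/(-1)): its argument vanishes at d = -1, a logarithmic branch point, modulus 1.
Branch term (5/2)*sqrt(1 - d/(-5/2)): its argument vanishes at d = -5/2, a square-root branch point, modulus 5/2.
The radius of convergence is the smallest modulus among the singular points: 1.
List the singular points by increasing real part (a conjugate pair: the negative imaginary part first).

Radius of convergence at 0: 1.
At -5/2: an algebraic (square-root) branch point.
At -1: a logarithmic branch point.
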